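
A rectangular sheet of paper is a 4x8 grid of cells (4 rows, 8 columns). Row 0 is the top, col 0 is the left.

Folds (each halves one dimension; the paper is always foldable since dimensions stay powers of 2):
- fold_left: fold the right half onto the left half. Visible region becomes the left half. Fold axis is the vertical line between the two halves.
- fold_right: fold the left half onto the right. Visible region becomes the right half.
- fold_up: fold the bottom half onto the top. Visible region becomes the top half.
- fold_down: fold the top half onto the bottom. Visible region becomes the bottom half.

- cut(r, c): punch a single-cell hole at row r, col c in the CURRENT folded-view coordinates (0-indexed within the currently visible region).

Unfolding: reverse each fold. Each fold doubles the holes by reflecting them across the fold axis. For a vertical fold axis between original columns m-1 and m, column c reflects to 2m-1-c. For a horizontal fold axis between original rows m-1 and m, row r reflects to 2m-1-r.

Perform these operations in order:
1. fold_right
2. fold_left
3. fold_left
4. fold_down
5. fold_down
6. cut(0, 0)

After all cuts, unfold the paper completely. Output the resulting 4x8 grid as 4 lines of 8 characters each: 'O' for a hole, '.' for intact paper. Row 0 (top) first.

Answer: OOOOOOOO
OOOOOOOO
OOOOOOOO
OOOOOOOO

Derivation:
Op 1 fold_right: fold axis v@4; visible region now rows[0,4) x cols[4,8) = 4x4
Op 2 fold_left: fold axis v@6; visible region now rows[0,4) x cols[4,6) = 4x2
Op 3 fold_left: fold axis v@5; visible region now rows[0,4) x cols[4,5) = 4x1
Op 4 fold_down: fold axis h@2; visible region now rows[2,4) x cols[4,5) = 2x1
Op 5 fold_down: fold axis h@3; visible region now rows[3,4) x cols[4,5) = 1x1
Op 6 cut(0, 0): punch at orig (3,4); cuts so far [(3, 4)]; region rows[3,4) x cols[4,5) = 1x1
Unfold 1 (reflect across h@3): 2 holes -> [(2, 4), (3, 4)]
Unfold 2 (reflect across h@2): 4 holes -> [(0, 4), (1, 4), (2, 4), (3, 4)]
Unfold 3 (reflect across v@5): 8 holes -> [(0, 4), (0, 5), (1, 4), (1, 5), (2, 4), (2, 5), (3, 4), (3, 5)]
Unfold 4 (reflect across v@6): 16 holes -> [(0, 4), (0, 5), (0, 6), (0, 7), (1, 4), (1, 5), (1, 6), (1, 7), (2, 4), (2, 5), (2, 6), (2, 7), (3, 4), (3, 5), (3, 6), (3, 7)]
Unfold 5 (reflect across v@4): 32 holes -> [(0, 0), (0, 1), (0, 2), (0, 3), (0, 4), (0, 5), (0, 6), (0, 7), (1, 0), (1, 1), (1, 2), (1, 3), (1, 4), (1, 5), (1, 6), (1, 7), (2, 0), (2, 1), (2, 2), (2, 3), (2, 4), (2, 5), (2, 6), (2, 7), (3, 0), (3, 1), (3, 2), (3, 3), (3, 4), (3, 5), (3, 6), (3, 7)]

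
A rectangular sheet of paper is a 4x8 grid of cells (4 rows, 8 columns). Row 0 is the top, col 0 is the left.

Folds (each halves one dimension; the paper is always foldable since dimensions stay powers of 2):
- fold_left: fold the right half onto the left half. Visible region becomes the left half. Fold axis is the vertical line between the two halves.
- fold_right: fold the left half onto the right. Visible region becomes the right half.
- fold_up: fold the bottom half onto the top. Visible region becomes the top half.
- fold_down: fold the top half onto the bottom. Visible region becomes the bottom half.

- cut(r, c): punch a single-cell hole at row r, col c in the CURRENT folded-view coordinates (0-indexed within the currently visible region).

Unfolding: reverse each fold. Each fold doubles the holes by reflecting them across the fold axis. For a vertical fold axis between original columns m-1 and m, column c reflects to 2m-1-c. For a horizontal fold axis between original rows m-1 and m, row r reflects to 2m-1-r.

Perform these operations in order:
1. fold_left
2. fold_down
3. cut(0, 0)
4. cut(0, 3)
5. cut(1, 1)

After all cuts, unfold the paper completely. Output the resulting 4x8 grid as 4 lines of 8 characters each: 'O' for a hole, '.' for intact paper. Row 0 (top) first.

Answer: .O....O.
O..OO..O
O..OO..O
.O....O.

Derivation:
Op 1 fold_left: fold axis v@4; visible region now rows[0,4) x cols[0,4) = 4x4
Op 2 fold_down: fold axis h@2; visible region now rows[2,4) x cols[0,4) = 2x4
Op 3 cut(0, 0): punch at orig (2,0); cuts so far [(2, 0)]; region rows[2,4) x cols[0,4) = 2x4
Op 4 cut(0, 3): punch at orig (2,3); cuts so far [(2, 0), (2, 3)]; region rows[2,4) x cols[0,4) = 2x4
Op 5 cut(1, 1): punch at orig (3,1); cuts so far [(2, 0), (2, 3), (3, 1)]; region rows[2,4) x cols[0,4) = 2x4
Unfold 1 (reflect across h@2): 6 holes -> [(0, 1), (1, 0), (1, 3), (2, 0), (2, 3), (3, 1)]
Unfold 2 (reflect across v@4): 12 holes -> [(0, 1), (0, 6), (1, 0), (1, 3), (1, 4), (1, 7), (2, 0), (2, 3), (2, 4), (2, 7), (3, 1), (3, 6)]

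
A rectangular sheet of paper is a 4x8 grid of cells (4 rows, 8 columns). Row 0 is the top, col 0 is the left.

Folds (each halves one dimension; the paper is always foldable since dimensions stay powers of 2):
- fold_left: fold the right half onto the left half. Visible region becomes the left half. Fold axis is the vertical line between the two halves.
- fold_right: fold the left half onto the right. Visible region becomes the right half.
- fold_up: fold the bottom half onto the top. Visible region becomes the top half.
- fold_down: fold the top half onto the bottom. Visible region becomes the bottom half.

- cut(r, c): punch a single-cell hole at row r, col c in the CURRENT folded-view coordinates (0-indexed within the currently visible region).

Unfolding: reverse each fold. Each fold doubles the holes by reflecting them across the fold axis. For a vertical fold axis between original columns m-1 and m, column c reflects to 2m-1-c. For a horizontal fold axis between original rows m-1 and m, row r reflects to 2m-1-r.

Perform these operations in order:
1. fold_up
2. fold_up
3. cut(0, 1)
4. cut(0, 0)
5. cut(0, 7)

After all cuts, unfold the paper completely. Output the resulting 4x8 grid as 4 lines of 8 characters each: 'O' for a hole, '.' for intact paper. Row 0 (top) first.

Answer: OO.....O
OO.....O
OO.....O
OO.....O

Derivation:
Op 1 fold_up: fold axis h@2; visible region now rows[0,2) x cols[0,8) = 2x8
Op 2 fold_up: fold axis h@1; visible region now rows[0,1) x cols[0,8) = 1x8
Op 3 cut(0, 1): punch at orig (0,1); cuts so far [(0, 1)]; region rows[0,1) x cols[0,8) = 1x8
Op 4 cut(0, 0): punch at orig (0,0); cuts so far [(0, 0), (0, 1)]; region rows[0,1) x cols[0,8) = 1x8
Op 5 cut(0, 7): punch at orig (0,7); cuts so far [(0, 0), (0, 1), (0, 7)]; region rows[0,1) x cols[0,8) = 1x8
Unfold 1 (reflect across h@1): 6 holes -> [(0, 0), (0, 1), (0, 7), (1, 0), (1, 1), (1, 7)]
Unfold 2 (reflect across h@2): 12 holes -> [(0, 0), (0, 1), (0, 7), (1, 0), (1, 1), (1, 7), (2, 0), (2, 1), (2, 7), (3, 0), (3, 1), (3, 7)]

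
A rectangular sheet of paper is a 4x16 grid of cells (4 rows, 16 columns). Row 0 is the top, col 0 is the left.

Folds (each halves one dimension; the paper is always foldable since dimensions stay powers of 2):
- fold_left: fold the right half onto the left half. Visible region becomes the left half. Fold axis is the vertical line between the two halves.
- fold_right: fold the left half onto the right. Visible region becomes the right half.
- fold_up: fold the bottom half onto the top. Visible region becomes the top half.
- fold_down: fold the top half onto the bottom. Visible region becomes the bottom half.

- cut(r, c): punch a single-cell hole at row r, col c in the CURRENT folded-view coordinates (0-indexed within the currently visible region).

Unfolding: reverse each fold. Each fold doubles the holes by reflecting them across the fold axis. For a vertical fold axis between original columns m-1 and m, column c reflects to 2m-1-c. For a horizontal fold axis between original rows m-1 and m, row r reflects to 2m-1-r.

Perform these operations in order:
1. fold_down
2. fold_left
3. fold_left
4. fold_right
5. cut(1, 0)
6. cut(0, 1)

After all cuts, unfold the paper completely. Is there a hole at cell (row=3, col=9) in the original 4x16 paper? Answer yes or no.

Answer: yes

Derivation:
Op 1 fold_down: fold axis h@2; visible region now rows[2,4) x cols[0,16) = 2x16
Op 2 fold_left: fold axis v@8; visible region now rows[2,4) x cols[0,8) = 2x8
Op 3 fold_left: fold axis v@4; visible region now rows[2,4) x cols[0,4) = 2x4
Op 4 fold_right: fold axis v@2; visible region now rows[2,4) x cols[2,4) = 2x2
Op 5 cut(1, 0): punch at orig (3,2); cuts so far [(3, 2)]; region rows[2,4) x cols[2,4) = 2x2
Op 6 cut(0, 1): punch at orig (2,3); cuts so far [(2, 3), (3, 2)]; region rows[2,4) x cols[2,4) = 2x2
Unfold 1 (reflect across v@2): 4 holes -> [(2, 0), (2, 3), (3, 1), (3, 2)]
Unfold 2 (reflect across v@4): 8 holes -> [(2, 0), (2, 3), (2, 4), (2, 7), (3, 1), (3, 2), (3, 5), (3, 6)]
Unfold 3 (reflect across v@8): 16 holes -> [(2, 0), (2, 3), (2, 4), (2, 7), (2, 8), (2, 11), (2, 12), (2, 15), (3, 1), (3, 2), (3, 5), (3, 6), (3, 9), (3, 10), (3, 13), (3, 14)]
Unfold 4 (reflect across h@2): 32 holes -> [(0, 1), (0, 2), (0, 5), (0, 6), (0, 9), (0, 10), (0, 13), (0, 14), (1, 0), (1, 3), (1, 4), (1, 7), (1, 8), (1, 11), (1, 12), (1, 15), (2, 0), (2, 3), (2, 4), (2, 7), (2, 8), (2, 11), (2, 12), (2, 15), (3, 1), (3, 2), (3, 5), (3, 6), (3, 9), (3, 10), (3, 13), (3, 14)]
Holes: [(0, 1), (0, 2), (0, 5), (0, 6), (0, 9), (0, 10), (0, 13), (0, 14), (1, 0), (1, 3), (1, 4), (1, 7), (1, 8), (1, 11), (1, 12), (1, 15), (2, 0), (2, 3), (2, 4), (2, 7), (2, 8), (2, 11), (2, 12), (2, 15), (3, 1), (3, 2), (3, 5), (3, 6), (3, 9), (3, 10), (3, 13), (3, 14)]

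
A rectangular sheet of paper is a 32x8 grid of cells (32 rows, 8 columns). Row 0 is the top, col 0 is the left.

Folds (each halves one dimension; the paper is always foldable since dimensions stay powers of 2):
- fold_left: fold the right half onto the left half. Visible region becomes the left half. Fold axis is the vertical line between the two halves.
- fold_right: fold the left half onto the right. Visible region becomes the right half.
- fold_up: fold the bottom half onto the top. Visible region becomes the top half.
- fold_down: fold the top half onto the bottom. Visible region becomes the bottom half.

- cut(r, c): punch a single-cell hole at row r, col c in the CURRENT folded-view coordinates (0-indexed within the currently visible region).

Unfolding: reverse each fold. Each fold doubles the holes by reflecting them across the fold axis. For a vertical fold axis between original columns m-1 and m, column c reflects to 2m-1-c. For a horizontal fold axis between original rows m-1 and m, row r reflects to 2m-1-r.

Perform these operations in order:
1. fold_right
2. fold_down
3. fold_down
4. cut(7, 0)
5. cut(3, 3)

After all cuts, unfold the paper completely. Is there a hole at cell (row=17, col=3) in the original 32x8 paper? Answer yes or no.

Op 1 fold_right: fold axis v@4; visible region now rows[0,32) x cols[4,8) = 32x4
Op 2 fold_down: fold axis h@16; visible region now rows[16,32) x cols[4,8) = 16x4
Op 3 fold_down: fold axis h@24; visible region now rows[24,32) x cols[4,8) = 8x4
Op 4 cut(7, 0): punch at orig (31,4); cuts so far [(31, 4)]; region rows[24,32) x cols[4,8) = 8x4
Op 5 cut(3, 3): punch at orig (27,7); cuts so far [(27, 7), (31, 4)]; region rows[24,32) x cols[4,8) = 8x4
Unfold 1 (reflect across h@24): 4 holes -> [(16, 4), (20, 7), (27, 7), (31, 4)]
Unfold 2 (reflect across h@16): 8 holes -> [(0, 4), (4, 7), (11, 7), (15, 4), (16, 4), (20, 7), (27, 7), (31, 4)]
Unfold 3 (reflect across v@4): 16 holes -> [(0, 3), (0, 4), (4, 0), (4, 7), (11, 0), (11, 7), (15, 3), (15, 4), (16, 3), (16, 4), (20, 0), (20, 7), (27, 0), (27, 7), (31, 3), (31, 4)]
Holes: [(0, 3), (0, 4), (4, 0), (4, 7), (11, 0), (11, 7), (15, 3), (15, 4), (16, 3), (16, 4), (20, 0), (20, 7), (27, 0), (27, 7), (31, 3), (31, 4)]

Answer: no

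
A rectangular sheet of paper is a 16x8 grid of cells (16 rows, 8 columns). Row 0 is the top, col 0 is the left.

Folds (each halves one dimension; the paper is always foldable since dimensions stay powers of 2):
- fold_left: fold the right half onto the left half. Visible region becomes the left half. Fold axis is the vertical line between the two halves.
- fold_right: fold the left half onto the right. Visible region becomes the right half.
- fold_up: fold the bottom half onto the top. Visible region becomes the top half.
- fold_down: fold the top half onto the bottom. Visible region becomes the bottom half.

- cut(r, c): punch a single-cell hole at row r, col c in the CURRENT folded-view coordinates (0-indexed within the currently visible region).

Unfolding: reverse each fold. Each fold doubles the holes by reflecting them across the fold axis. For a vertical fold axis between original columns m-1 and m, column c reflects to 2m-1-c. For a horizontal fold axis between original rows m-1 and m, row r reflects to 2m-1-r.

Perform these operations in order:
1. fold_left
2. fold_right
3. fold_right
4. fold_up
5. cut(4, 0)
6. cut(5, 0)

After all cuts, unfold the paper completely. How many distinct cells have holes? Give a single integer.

Answer: 32

Derivation:
Op 1 fold_left: fold axis v@4; visible region now rows[0,16) x cols[0,4) = 16x4
Op 2 fold_right: fold axis v@2; visible region now rows[0,16) x cols[2,4) = 16x2
Op 3 fold_right: fold axis v@3; visible region now rows[0,16) x cols[3,4) = 16x1
Op 4 fold_up: fold axis h@8; visible region now rows[0,8) x cols[3,4) = 8x1
Op 5 cut(4, 0): punch at orig (4,3); cuts so far [(4, 3)]; region rows[0,8) x cols[3,4) = 8x1
Op 6 cut(5, 0): punch at orig (5,3); cuts so far [(4, 3), (5, 3)]; region rows[0,8) x cols[3,4) = 8x1
Unfold 1 (reflect across h@8): 4 holes -> [(4, 3), (5, 3), (10, 3), (11, 3)]
Unfold 2 (reflect across v@3): 8 holes -> [(4, 2), (4, 3), (5, 2), (5, 3), (10, 2), (10, 3), (11, 2), (11, 3)]
Unfold 3 (reflect across v@2): 16 holes -> [(4, 0), (4, 1), (4, 2), (4, 3), (5, 0), (5, 1), (5, 2), (5, 3), (10, 0), (10, 1), (10, 2), (10, 3), (11, 0), (11, 1), (11, 2), (11, 3)]
Unfold 4 (reflect across v@4): 32 holes -> [(4, 0), (4, 1), (4, 2), (4, 3), (4, 4), (4, 5), (4, 6), (4, 7), (5, 0), (5, 1), (5, 2), (5, 3), (5, 4), (5, 5), (5, 6), (5, 7), (10, 0), (10, 1), (10, 2), (10, 3), (10, 4), (10, 5), (10, 6), (10, 7), (11, 0), (11, 1), (11, 2), (11, 3), (11, 4), (11, 5), (11, 6), (11, 7)]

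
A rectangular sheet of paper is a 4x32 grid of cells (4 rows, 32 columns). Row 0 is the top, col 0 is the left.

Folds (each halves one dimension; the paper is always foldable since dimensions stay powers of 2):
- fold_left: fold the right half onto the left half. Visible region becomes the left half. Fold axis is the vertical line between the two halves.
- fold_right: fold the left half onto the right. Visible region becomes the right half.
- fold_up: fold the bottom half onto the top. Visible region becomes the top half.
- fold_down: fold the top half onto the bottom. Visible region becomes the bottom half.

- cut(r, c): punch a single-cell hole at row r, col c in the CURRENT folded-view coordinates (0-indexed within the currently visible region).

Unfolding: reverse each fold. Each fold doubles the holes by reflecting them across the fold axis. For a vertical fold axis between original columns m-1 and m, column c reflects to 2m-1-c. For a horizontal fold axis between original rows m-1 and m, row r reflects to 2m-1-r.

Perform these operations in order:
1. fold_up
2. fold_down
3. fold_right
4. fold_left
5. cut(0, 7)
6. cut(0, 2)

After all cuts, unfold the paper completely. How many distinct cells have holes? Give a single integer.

Answer: 32

Derivation:
Op 1 fold_up: fold axis h@2; visible region now rows[0,2) x cols[0,32) = 2x32
Op 2 fold_down: fold axis h@1; visible region now rows[1,2) x cols[0,32) = 1x32
Op 3 fold_right: fold axis v@16; visible region now rows[1,2) x cols[16,32) = 1x16
Op 4 fold_left: fold axis v@24; visible region now rows[1,2) x cols[16,24) = 1x8
Op 5 cut(0, 7): punch at orig (1,23); cuts so far [(1, 23)]; region rows[1,2) x cols[16,24) = 1x8
Op 6 cut(0, 2): punch at orig (1,18); cuts so far [(1, 18), (1, 23)]; region rows[1,2) x cols[16,24) = 1x8
Unfold 1 (reflect across v@24): 4 holes -> [(1, 18), (1, 23), (1, 24), (1, 29)]
Unfold 2 (reflect across v@16): 8 holes -> [(1, 2), (1, 7), (1, 8), (1, 13), (1, 18), (1, 23), (1, 24), (1, 29)]
Unfold 3 (reflect across h@1): 16 holes -> [(0, 2), (0, 7), (0, 8), (0, 13), (0, 18), (0, 23), (0, 24), (0, 29), (1, 2), (1, 7), (1, 8), (1, 13), (1, 18), (1, 23), (1, 24), (1, 29)]
Unfold 4 (reflect across h@2): 32 holes -> [(0, 2), (0, 7), (0, 8), (0, 13), (0, 18), (0, 23), (0, 24), (0, 29), (1, 2), (1, 7), (1, 8), (1, 13), (1, 18), (1, 23), (1, 24), (1, 29), (2, 2), (2, 7), (2, 8), (2, 13), (2, 18), (2, 23), (2, 24), (2, 29), (3, 2), (3, 7), (3, 8), (3, 13), (3, 18), (3, 23), (3, 24), (3, 29)]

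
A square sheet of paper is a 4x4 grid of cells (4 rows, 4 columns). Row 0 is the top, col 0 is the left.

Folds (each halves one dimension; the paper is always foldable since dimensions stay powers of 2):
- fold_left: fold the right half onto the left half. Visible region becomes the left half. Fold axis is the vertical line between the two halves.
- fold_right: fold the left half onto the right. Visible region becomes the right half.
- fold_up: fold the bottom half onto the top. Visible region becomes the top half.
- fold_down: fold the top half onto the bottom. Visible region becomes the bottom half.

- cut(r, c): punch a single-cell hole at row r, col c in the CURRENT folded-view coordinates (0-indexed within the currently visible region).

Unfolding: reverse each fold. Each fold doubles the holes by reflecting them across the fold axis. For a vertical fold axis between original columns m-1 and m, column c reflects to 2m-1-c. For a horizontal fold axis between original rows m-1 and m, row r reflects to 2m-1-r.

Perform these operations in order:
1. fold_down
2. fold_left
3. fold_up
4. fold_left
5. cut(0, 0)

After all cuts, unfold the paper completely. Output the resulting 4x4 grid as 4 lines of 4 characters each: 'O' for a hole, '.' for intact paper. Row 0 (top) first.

Answer: OOOO
OOOO
OOOO
OOOO

Derivation:
Op 1 fold_down: fold axis h@2; visible region now rows[2,4) x cols[0,4) = 2x4
Op 2 fold_left: fold axis v@2; visible region now rows[2,4) x cols[0,2) = 2x2
Op 3 fold_up: fold axis h@3; visible region now rows[2,3) x cols[0,2) = 1x2
Op 4 fold_left: fold axis v@1; visible region now rows[2,3) x cols[0,1) = 1x1
Op 5 cut(0, 0): punch at orig (2,0); cuts so far [(2, 0)]; region rows[2,3) x cols[0,1) = 1x1
Unfold 1 (reflect across v@1): 2 holes -> [(2, 0), (2, 1)]
Unfold 2 (reflect across h@3): 4 holes -> [(2, 0), (2, 1), (3, 0), (3, 1)]
Unfold 3 (reflect across v@2): 8 holes -> [(2, 0), (2, 1), (2, 2), (2, 3), (3, 0), (3, 1), (3, 2), (3, 3)]
Unfold 4 (reflect across h@2): 16 holes -> [(0, 0), (0, 1), (0, 2), (0, 3), (1, 0), (1, 1), (1, 2), (1, 3), (2, 0), (2, 1), (2, 2), (2, 3), (3, 0), (3, 1), (3, 2), (3, 3)]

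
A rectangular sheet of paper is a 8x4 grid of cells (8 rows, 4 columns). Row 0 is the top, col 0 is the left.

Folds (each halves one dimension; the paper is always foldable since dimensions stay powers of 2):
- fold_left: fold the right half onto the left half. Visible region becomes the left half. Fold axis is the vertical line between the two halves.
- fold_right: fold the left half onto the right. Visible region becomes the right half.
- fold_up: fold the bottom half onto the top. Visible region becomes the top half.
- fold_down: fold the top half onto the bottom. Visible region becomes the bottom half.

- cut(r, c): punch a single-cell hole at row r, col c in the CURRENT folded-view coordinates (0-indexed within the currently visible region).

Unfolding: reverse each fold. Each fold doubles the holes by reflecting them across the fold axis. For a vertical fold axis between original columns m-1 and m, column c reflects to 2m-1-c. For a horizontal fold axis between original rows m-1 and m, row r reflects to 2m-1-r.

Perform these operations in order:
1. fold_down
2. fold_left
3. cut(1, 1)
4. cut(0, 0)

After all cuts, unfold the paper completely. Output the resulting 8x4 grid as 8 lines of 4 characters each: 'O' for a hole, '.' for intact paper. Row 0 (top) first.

Op 1 fold_down: fold axis h@4; visible region now rows[4,8) x cols[0,4) = 4x4
Op 2 fold_left: fold axis v@2; visible region now rows[4,8) x cols[0,2) = 4x2
Op 3 cut(1, 1): punch at orig (5,1); cuts so far [(5, 1)]; region rows[4,8) x cols[0,2) = 4x2
Op 4 cut(0, 0): punch at orig (4,0); cuts so far [(4, 0), (5, 1)]; region rows[4,8) x cols[0,2) = 4x2
Unfold 1 (reflect across v@2): 4 holes -> [(4, 0), (4, 3), (5, 1), (5, 2)]
Unfold 2 (reflect across h@4): 8 holes -> [(2, 1), (2, 2), (3, 0), (3, 3), (4, 0), (4, 3), (5, 1), (5, 2)]

Answer: ....
....
.OO.
O..O
O..O
.OO.
....
....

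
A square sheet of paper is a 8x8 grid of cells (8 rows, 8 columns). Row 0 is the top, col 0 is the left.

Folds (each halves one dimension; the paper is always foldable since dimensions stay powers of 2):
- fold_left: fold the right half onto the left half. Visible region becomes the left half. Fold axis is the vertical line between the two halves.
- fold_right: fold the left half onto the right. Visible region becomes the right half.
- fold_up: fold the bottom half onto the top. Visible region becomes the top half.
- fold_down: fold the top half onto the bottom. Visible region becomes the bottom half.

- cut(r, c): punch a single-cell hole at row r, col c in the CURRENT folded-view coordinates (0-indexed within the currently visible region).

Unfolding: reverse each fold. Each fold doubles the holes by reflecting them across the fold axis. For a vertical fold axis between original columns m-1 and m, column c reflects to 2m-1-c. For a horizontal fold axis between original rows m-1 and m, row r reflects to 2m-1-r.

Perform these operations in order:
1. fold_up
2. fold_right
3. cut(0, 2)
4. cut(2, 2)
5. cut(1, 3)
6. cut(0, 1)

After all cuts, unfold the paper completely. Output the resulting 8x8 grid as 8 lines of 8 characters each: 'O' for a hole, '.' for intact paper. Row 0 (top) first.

Answer: .OO..OO.
O......O
.O....O.
........
........
.O....O.
O......O
.OO..OO.

Derivation:
Op 1 fold_up: fold axis h@4; visible region now rows[0,4) x cols[0,8) = 4x8
Op 2 fold_right: fold axis v@4; visible region now rows[0,4) x cols[4,8) = 4x4
Op 3 cut(0, 2): punch at orig (0,6); cuts so far [(0, 6)]; region rows[0,4) x cols[4,8) = 4x4
Op 4 cut(2, 2): punch at orig (2,6); cuts so far [(0, 6), (2, 6)]; region rows[0,4) x cols[4,8) = 4x4
Op 5 cut(1, 3): punch at orig (1,7); cuts so far [(0, 6), (1, 7), (2, 6)]; region rows[0,4) x cols[4,8) = 4x4
Op 6 cut(0, 1): punch at orig (0,5); cuts so far [(0, 5), (0, 6), (1, 7), (2, 6)]; region rows[0,4) x cols[4,8) = 4x4
Unfold 1 (reflect across v@4): 8 holes -> [(0, 1), (0, 2), (0, 5), (0, 6), (1, 0), (1, 7), (2, 1), (2, 6)]
Unfold 2 (reflect across h@4): 16 holes -> [(0, 1), (0, 2), (0, 5), (0, 6), (1, 0), (1, 7), (2, 1), (2, 6), (5, 1), (5, 6), (6, 0), (6, 7), (7, 1), (7, 2), (7, 5), (7, 6)]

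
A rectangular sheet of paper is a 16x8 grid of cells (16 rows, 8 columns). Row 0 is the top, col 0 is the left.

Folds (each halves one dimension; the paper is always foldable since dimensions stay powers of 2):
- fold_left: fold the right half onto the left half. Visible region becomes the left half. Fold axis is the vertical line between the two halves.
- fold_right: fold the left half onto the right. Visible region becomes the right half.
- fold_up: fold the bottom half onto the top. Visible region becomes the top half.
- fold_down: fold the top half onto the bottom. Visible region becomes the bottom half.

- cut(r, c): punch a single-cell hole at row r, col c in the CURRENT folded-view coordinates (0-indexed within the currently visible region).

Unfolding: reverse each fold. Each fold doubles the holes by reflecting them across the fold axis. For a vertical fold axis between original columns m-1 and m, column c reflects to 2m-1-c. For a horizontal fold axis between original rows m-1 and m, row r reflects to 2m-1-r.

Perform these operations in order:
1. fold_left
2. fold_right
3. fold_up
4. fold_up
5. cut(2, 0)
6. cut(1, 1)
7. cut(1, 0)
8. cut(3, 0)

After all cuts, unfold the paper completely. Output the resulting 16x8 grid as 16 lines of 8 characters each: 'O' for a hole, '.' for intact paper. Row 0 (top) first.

Answer: ........
OOOOOOOO
.OO..OO.
.OO..OO.
.OO..OO.
.OO..OO.
OOOOOOOO
........
........
OOOOOOOO
.OO..OO.
.OO..OO.
.OO..OO.
.OO..OO.
OOOOOOOO
........

Derivation:
Op 1 fold_left: fold axis v@4; visible region now rows[0,16) x cols[0,4) = 16x4
Op 2 fold_right: fold axis v@2; visible region now rows[0,16) x cols[2,4) = 16x2
Op 3 fold_up: fold axis h@8; visible region now rows[0,8) x cols[2,4) = 8x2
Op 4 fold_up: fold axis h@4; visible region now rows[0,4) x cols[2,4) = 4x2
Op 5 cut(2, 0): punch at orig (2,2); cuts so far [(2, 2)]; region rows[0,4) x cols[2,4) = 4x2
Op 6 cut(1, 1): punch at orig (1,3); cuts so far [(1, 3), (2, 2)]; region rows[0,4) x cols[2,4) = 4x2
Op 7 cut(1, 0): punch at orig (1,2); cuts so far [(1, 2), (1, 3), (2, 2)]; region rows[0,4) x cols[2,4) = 4x2
Op 8 cut(3, 0): punch at orig (3,2); cuts so far [(1, 2), (1, 3), (2, 2), (3, 2)]; region rows[0,4) x cols[2,4) = 4x2
Unfold 1 (reflect across h@4): 8 holes -> [(1, 2), (1, 3), (2, 2), (3, 2), (4, 2), (5, 2), (6, 2), (6, 3)]
Unfold 2 (reflect across h@8): 16 holes -> [(1, 2), (1, 3), (2, 2), (3, 2), (4, 2), (5, 2), (6, 2), (6, 3), (9, 2), (9, 3), (10, 2), (11, 2), (12, 2), (13, 2), (14, 2), (14, 3)]
Unfold 3 (reflect across v@2): 32 holes -> [(1, 0), (1, 1), (1, 2), (1, 3), (2, 1), (2, 2), (3, 1), (3, 2), (4, 1), (4, 2), (5, 1), (5, 2), (6, 0), (6, 1), (6, 2), (6, 3), (9, 0), (9, 1), (9, 2), (9, 3), (10, 1), (10, 2), (11, 1), (11, 2), (12, 1), (12, 2), (13, 1), (13, 2), (14, 0), (14, 1), (14, 2), (14, 3)]
Unfold 4 (reflect across v@4): 64 holes -> [(1, 0), (1, 1), (1, 2), (1, 3), (1, 4), (1, 5), (1, 6), (1, 7), (2, 1), (2, 2), (2, 5), (2, 6), (3, 1), (3, 2), (3, 5), (3, 6), (4, 1), (4, 2), (4, 5), (4, 6), (5, 1), (5, 2), (5, 5), (5, 6), (6, 0), (6, 1), (6, 2), (6, 3), (6, 4), (6, 5), (6, 6), (6, 7), (9, 0), (9, 1), (9, 2), (9, 3), (9, 4), (9, 5), (9, 6), (9, 7), (10, 1), (10, 2), (10, 5), (10, 6), (11, 1), (11, 2), (11, 5), (11, 6), (12, 1), (12, 2), (12, 5), (12, 6), (13, 1), (13, 2), (13, 5), (13, 6), (14, 0), (14, 1), (14, 2), (14, 3), (14, 4), (14, 5), (14, 6), (14, 7)]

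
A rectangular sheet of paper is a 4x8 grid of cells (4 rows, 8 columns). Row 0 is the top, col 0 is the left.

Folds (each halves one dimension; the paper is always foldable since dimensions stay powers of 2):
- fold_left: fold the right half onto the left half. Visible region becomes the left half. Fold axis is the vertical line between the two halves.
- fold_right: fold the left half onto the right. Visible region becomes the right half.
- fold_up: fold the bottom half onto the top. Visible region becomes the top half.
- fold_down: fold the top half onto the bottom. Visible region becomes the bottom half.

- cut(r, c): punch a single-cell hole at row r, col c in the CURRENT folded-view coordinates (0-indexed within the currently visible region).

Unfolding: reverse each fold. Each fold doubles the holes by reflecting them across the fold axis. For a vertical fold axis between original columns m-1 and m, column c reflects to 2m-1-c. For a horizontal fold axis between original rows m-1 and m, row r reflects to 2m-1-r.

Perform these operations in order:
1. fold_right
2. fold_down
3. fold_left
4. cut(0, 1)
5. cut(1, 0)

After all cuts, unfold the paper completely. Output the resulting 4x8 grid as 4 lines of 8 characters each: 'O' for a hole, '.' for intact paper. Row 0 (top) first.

Op 1 fold_right: fold axis v@4; visible region now rows[0,4) x cols[4,8) = 4x4
Op 2 fold_down: fold axis h@2; visible region now rows[2,4) x cols[4,8) = 2x4
Op 3 fold_left: fold axis v@6; visible region now rows[2,4) x cols[4,6) = 2x2
Op 4 cut(0, 1): punch at orig (2,5); cuts so far [(2, 5)]; region rows[2,4) x cols[4,6) = 2x2
Op 5 cut(1, 0): punch at orig (3,4); cuts so far [(2, 5), (3, 4)]; region rows[2,4) x cols[4,6) = 2x2
Unfold 1 (reflect across v@6): 4 holes -> [(2, 5), (2, 6), (3, 4), (3, 7)]
Unfold 2 (reflect across h@2): 8 holes -> [(0, 4), (0, 7), (1, 5), (1, 6), (2, 5), (2, 6), (3, 4), (3, 7)]
Unfold 3 (reflect across v@4): 16 holes -> [(0, 0), (0, 3), (0, 4), (0, 7), (1, 1), (1, 2), (1, 5), (1, 6), (2, 1), (2, 2), (2, 5), (2, 6), (3, 0), (3, 3), (3, 4), (3, 7)]

Answer: O..OO..O
.OO..OO.
.OO..OO.
O..OO..O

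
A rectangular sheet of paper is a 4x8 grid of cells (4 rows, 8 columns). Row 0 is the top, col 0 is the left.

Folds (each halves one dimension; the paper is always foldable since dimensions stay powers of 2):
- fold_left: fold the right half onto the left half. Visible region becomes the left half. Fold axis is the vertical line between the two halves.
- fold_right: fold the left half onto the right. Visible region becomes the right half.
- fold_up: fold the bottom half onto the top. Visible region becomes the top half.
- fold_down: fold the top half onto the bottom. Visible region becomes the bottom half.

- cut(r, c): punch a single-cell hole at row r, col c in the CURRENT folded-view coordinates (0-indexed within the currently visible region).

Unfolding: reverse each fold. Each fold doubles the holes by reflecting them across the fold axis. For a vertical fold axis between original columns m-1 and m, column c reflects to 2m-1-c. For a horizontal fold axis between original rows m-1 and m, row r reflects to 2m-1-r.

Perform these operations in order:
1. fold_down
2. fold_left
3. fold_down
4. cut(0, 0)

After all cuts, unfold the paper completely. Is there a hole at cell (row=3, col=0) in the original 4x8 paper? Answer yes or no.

Answer: yes

Derivation:
Op 1 fold_down: fold axis h@2; visible region now rows[2,4) x cols[0,8) = 2x8
Op 2 fold_left: fold axis v@4; visible region now rows[2,4) x cols[0,4) = 2x4
Op 3 fold_down: fold axis h@3; visible region now rows[3,4) x cols[0,4) = 1x4
Op 4 cut(0, 0): punch at orig (3,0); cuts so far [(3, 0)]; region rows[3,4) x cols[0,4) = 1x4
Unfold 1 (reflect across h@3): 2 holes -> [(2, 0), (3, 0)]
Unfold 2 (reflect across v@4): 4 holes -> [(2, 0), (2, 7), (3, 0), (3, 7)]
Unfold 3 (reflect across h@2): 8 holes -> [(0, 0), (0, 7), (1, 0), (1, 7), (2, 0), (2, 7), (3, 0), (3, 7)]
Holes: [(0, 0), (0, 7), (1, 0), (1, 7), (2, 0), (2, 7), (3, 0), (3, 7)]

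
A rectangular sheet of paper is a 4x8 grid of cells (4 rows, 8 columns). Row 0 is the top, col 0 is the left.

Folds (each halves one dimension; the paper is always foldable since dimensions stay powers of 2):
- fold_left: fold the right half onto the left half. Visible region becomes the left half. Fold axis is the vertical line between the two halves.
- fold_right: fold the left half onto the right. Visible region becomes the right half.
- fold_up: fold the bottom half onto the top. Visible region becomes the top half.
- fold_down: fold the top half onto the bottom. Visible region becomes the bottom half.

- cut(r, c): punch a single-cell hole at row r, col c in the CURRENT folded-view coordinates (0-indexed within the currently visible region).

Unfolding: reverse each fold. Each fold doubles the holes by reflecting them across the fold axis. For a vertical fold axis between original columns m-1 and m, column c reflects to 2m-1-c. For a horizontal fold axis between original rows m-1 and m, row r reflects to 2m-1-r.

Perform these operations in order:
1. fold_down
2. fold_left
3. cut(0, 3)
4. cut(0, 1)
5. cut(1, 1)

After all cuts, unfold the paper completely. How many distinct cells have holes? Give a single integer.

Answer: 12

Derivation:
Op 1 fold_down: fold axis h@2; visible region now rows[2,4) x cols[0,8) = 2x8
Op 2 fold_left: fold axis v@4; visible region now rows[2,4) x cols[0,4) = 2x4
Op 3 cut(0, 3): punch at orig (2,3); cuts so far [(2, 3)]; region rows[2,4) x cols[0,4) = 2x4
Op 4 cut(0, 1): punch at orig (2,1); cuts so far [(2, 1), (2, 3)]; region rows[2,4) x cols[0,4) = 2x4
Op 5 cut(1, 1): punch at orig (3,1); cuts so far [(2, 1), (2, 3), (3, 1)]; region rows[2,4) x cols[0,4) = 2x4
Unfold 1 (reflect across v@4): 6 holes -> [(2, 1), (2, 3), (2, 4), (2, 6), (3, 1), (3, 6)]
Unfold 2 (reflect across h@2): 12 holes -> [(0, 1), (0, 6), (1, 1), (1, 3), (1, 4), (1, 6), (2, 1), (2, 3), (2, 4), (2, 6), (3, 1), (3, 6)]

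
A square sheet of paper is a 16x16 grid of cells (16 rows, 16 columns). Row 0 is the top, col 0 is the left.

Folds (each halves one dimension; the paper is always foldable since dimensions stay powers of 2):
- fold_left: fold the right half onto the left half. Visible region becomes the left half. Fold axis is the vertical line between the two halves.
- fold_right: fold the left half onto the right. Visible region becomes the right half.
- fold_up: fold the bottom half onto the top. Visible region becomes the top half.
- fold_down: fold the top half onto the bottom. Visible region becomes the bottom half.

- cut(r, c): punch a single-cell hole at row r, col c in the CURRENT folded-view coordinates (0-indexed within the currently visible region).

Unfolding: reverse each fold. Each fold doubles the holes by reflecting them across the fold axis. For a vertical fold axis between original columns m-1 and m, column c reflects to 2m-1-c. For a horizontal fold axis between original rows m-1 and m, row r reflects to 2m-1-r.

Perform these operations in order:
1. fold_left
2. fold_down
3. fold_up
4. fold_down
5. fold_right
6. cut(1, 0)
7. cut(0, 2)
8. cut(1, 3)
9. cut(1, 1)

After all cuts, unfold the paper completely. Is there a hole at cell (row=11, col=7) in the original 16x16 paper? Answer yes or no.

Op 1 fold_left: fold axis v@8; visible region now rows[0,16) x cols[0,8) = 16x8
Op 2 fold_down: fold axis h@8; visible region now rows[8,16) x cols[0,8) = 8x8
Op 3 fold_up: fold axis h@12; visible region now rows[8,12) x cols[0,8) = 4x8
Op 4 fold_down: fold axis h@10; visible region now rows[10,12) x cols[0,8) = 2x8
Op 5 fold_right: fold axis v@4; visible region now rows[10,12) x cols[4,8) = 2x4
Op 6 cut(1, 0): punch at orig (11,4); cuts so far [(11, 4)]; region rows[10,12) x cols[4,8) = 2x4
Op 7 cut(0, 2): punch at orig (10,6); cuts so far [(10, 6), (11, 4)]; region rows[10,12) x cols[4,8) = 2x4
Op 8 cut(1, 3): punch at orig (11,7); cuts so far [(10, 6), (11, 4), (11, 7)]; region rows[10,12) x cols[4,8) = 2x4
Op 9 cut(1, 1): punch at orig (11,5); cuts so far [(10, 6), (11, 4), (11, 5), (11, 7)]; region rows[10,12) x cols[4,8) = 2x4
Unfold 1 (reflect across v@4): 8 holes -> [(10, 1), (10, 6), (11, 0), (11, 2), (11, 3), (11, 4), (11, 5), (11, 7)]
Unfold 2 (reflect across h@10): 16 holes -> [(8, 0), (8, 2), (8, 3), (8, 4), (8, 5), (8, 7), (9, 1), (9, 6), (10, 1), (10, 6), (11, 0), (11, 2), (11, 3), (11, 4), (11, 5), (11, 7)]
Unfold 3 (reflect across h@12): 32 holes -> [(8, 0), (8, 2), (8, 3), (8, 4), (8, 5), (8, 7), (9, 1), (9, 6), (10, 1), (10, 6), (11, 0), (11, 2), (11, 3), (11, 4), (11, 5), (11, 7), (12, 0), (12, 2), (12, 3), (12, 4), (12, 5), (12, 7), (13, 1), (13, 6), (14, 1), (14, 6), (15, 0), (15, 2), (15, 3), (15, 4), (15, 5), (15, 7)]
Unfold 4 (reflect across h@8): 64 holes -> [(0, 0), (0, 2), (0, 3), (0, 4), (0, 5), (0, 7), (1, 1), (1, 6), (2, 1), (2, 6), (3, 0), (3, 2), (3, 3), (3, 4), (3, 5), (3, 7), (4, 0), (4, 2), (4, 3), (4, 4), (4, 5), (4, 7), (5, 1), (5, 6), (6, 1), (6, 6), (7, 0), (7, 2), (7, 3), (7, 4), (7, 5), (7, 7), (8, 0), (8, 2), (8, 3), (8, 4), (8, 5), (8, 7), (9, 1), (9, 6), (10, 1), (10, 6), (11, 0), (11, 2), (11, 3), (11, 4), (11, 5), (11, 7), (12, 0), (12, 2), (12, 3), (12, 4), (12, 5), (12, 7), (13, 1), (13, 6), (14, 1), (14, 6), (15, 0), (15, 2), (15, 3), (15, 4), (15, 5), (15, 7)]
Unfold 5 (reflect across v@8): 128 holes -> [(0, 0), (0, 2), (0, 3), (0, 4), (0, 5), (0, 7), (0, 8), (0, 10), (0, 11), (0, 12), (0, 13), (0, 15), (1, 1), (1, 6), (1, 9), (1, 14), (2, 1), (2, 6), (2, 9), (2, 14), (3, 0), (3, 2), (3, 3), (3, 4), (3, 5), (3, 7), (3, 8), (3, 10), (3, 11), (3, 12), (3, 13), (3, 15), (4, 0), (4, 2), (4, 3), (4, 4), (4, 5), (4, 7), (4, 8), (4, 10), (4, 11), (4, 12), (4, 13), (4, 15), (5, 1), (5, 6), (5, 9), (5, 14), (6, 1), (6, 6), (6, 9), (6, 14), (7, 0), (7, 2), (7, 3), (7, 4), (7, 5), (7, 7), (7, 8), (7, 10), (7, 11), (7, 12), (7, 13), (7, 15), (8, 0), (8, 2), (8, 3), (8, 4), (8, 5), (8, 7), (8, 8), (8, 10), (8, 11), (8, 12), (8, 13), (8, 15), (9, 1), (9, 6), (9, 9), (9, 14), (10, 1), (10, 6), (10, 9), (10, 14), (11, 0), (11, 2), (11, 3), (11, 4), (11, 5), (11, 7), (11, 8), (11, 10), (11, 11), (11, 12), (11, 13), (11, 15), (12, 0), (12, 2), (12, 3), (12, 4), (12, 5), (12, 7), (12, 8), (12, 10), (12, 11), (12, 12), (12, 13), (12, 15), (13, 1), (13, 6), (13, 9), (13, 14), (14, 1), (14, 6), (14, 9), (14, 14), (15, 0), (15, 2), (15, 3), (15, 4), (15, 5), (15, 7), (15, 8), (15, 10), (15, 11), (15, 12), (15, 13), (15, 15)]
Holes: [(0, 0), (0, 2), (0, 3), (0, 4), (0, 5), (0, 7), (0, 8), (0, 10), (0, 11), (0, 12), (0, 13), (0, 15), (1, 1), (1, 6), (1, 9), (1, 14), (2, 1), (2, 6), (2, 9), (2, 14), (3, 0), (3, 2), (3, 3), (3, 4), (3, 5), (3, 7), (3, 8), (3, 10), (3, 11), (3, 12), (3, 13), (3, 15), (4, 0), (4, 2), (4, 3), (4, 4), (4, 5), (4, 7), (4, 8), (4, 10), (4, 11), (4, 12), (4, 13), (4, 15), (5, 1), (5, 6), (5, 9), (5, 14), (6, 1), (6, 6), (6, 9), (6, 14), (7, 0), (7, 2), (7, 3), (7, 4), (7, 5), (7, 7), (7, 8), (7, 10), (7, 11), (7, 12), (7, 13), (7, 15), (8, 0), (8, 2), (8, 3), (8, 4), (8, 5), (8, 7), (8, 8), (8, 10), (8, 11), (8, 12), (8, 13), (8, 15), (9, 1), (9, 6), (9, 9), (9, 14), (10, 1), (10, 6), (10, 9), (10, 14), (11, 0), (11, 2), (11, 3), (11, 4), (11, 5), (11, 7), (11, 8), (11, 10), (11, 11), (11, 12), (11, 13), (11, 15), (12, 0), (12, 2), (12, 3), (12, 4), (12, 5), (12, 7), (12, 8), (12, 10), (12, 11), (12, 12), (12, 13), (12, 15), (13, 1), (13, 6), (13, 9), (13, 14), (14, 1), (14, 6), (14, 9), (14, 14), (15, 0), (15, 2), (15, 3), (15, 4), (15, 5), (15, 7), (15, 8), (15, 10), (15, 11), (15, 12), (15, 13), (15, 15)]

Answer: yes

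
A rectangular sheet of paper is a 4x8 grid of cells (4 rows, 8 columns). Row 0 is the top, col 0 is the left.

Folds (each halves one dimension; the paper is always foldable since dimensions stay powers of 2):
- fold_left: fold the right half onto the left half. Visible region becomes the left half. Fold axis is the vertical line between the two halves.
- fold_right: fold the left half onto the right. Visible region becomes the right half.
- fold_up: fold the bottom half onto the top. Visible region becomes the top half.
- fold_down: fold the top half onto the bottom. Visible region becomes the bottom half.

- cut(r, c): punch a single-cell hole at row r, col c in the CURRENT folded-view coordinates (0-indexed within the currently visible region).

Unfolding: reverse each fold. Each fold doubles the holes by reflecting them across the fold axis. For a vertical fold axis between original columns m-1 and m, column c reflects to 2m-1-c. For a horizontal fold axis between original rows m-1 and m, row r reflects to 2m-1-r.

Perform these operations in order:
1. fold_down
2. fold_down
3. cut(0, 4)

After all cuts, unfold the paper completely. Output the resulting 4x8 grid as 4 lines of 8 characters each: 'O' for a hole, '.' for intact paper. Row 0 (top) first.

Op 1 fold_down: fold axis h@2; visible region now rows[2,4) x cols[0,8) = 2x8
Op 2 fold_down: fold axis h@3; visible region now rows[3,4) x cols[0,8) = 1x8
Op 3 cut(0, 4): punch at orig (3,4); cuts so far [(3, 4)]; region rows[3,4) x cols[0,8) = 1x8
Unfold 1 (reflect across h@3): 2 holes -> [(2, 4), (3, 4)]
Unfold 2 (reflect across h@2): 4 holes -> [(0, 4), (1, 4), (2, 4), (3, 4)]

Answer: ....O...
....O...
....O...
....O...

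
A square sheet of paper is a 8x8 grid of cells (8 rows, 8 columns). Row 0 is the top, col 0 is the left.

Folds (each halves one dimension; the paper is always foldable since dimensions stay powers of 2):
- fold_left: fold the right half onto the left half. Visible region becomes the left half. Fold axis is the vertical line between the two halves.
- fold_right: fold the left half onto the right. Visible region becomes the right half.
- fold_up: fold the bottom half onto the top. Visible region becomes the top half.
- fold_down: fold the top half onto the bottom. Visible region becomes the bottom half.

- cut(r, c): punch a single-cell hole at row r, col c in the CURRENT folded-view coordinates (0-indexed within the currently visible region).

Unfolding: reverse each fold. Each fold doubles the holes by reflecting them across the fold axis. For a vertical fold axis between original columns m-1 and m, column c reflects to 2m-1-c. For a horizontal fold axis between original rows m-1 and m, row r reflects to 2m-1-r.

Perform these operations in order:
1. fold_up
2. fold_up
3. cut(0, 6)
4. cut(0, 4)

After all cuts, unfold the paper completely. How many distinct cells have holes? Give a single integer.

Answer: 8

Derivation:
Op 1 fold_up: fold axis h@4; visible region now rows[0,4) x cols[0,8) = 4x8
Op 2 fold_up: fold axis h@2; visible region now rows[0,2) x cols[0,8) = 2x8
Op 3 cut(0, 6): punch at orig (0,6); cuts so far [(0, 6)]; region rows[0,2) x cols[0,8) = 2x8
Op 4 cut(0, 4): punch at orig (0,4); cuts so far [(0, 4), (0, 6)]; region rows[0,2) x cols[0,8) = 2x8
Unfold 1 (reflect across h@2): 4 holes -> [(0, 4), (0, 6), (3, 4), (3, 6)]
Unfold 2 (reflect across h@4): 8 holes -> [(0, 4), (0, 6), (3, 4), (3, 6), (4, 4), (4, 6), (7, 4), (7, 6)]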